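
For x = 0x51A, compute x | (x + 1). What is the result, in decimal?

1307

x = 10100011010 = 1306
x + 1 = 10100011011
OR    = 10100011011 = 1307
(x | (x + 1) sets the lowest cleared bit.)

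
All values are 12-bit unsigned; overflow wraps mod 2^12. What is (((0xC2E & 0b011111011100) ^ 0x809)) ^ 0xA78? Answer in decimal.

0xC2E = 110000101110
0b011111011100 = 011111011100
→ & → 010000001100 = 1036
0x809 = 100000001001
→ ^ → 110000000101 = 3077
0xA78 = 101001111000
→ ^ → 011001111101 = 1661

1661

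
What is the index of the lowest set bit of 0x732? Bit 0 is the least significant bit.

1

0x732 = 11100110010
Trailing zeros: 1, so the lowest set bit is bit 1 (value 2).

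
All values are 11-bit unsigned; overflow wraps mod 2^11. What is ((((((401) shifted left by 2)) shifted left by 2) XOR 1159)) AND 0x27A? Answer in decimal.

401 = 00110010001
→ shifted left by 2 (mod 2^11) → 11001000100 = 1604
→ shifted left by 2 (mod 2^11) → 00100010000 = 272
1159 = 10010000111
→ XOR → 10110010111 = 1431
0x27A = 01001111010
→ AND → 00000010010 = 18

18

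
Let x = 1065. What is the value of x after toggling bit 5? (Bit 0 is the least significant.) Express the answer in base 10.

x = 010000101001
bit 5 is currently 1; toggle it via x ^ (1 << 5) = x ^ 32
→ 010000001001 = 1033

1033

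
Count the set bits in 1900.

7

1900 = 11101101100
Count the 1s: 1 + 1 + 1 + 1 + 1 + 1 + 1 = 7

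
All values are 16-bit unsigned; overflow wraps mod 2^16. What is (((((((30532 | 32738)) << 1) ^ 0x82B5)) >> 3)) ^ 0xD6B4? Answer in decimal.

55579

30532 = 0111011101000100
32738 = 0111111111100010
→ | → 0111111111100110 = 32742
→ << 1 (mod 2^16) → 1111111111001100 = 65484
0x82B5 = 1000001010110101
→ ^ → 0111110101111001 = 32121
→ >> 3 → 0000111110101111 = 4015
0xD6B4 = 1101011010110100
→ ^ → 1101100100011011 = 55579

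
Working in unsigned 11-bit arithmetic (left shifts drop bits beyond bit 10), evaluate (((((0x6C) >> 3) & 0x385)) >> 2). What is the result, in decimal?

0x6C = 00001101100
→ >> 3 → 00000001101 = 13
0x385 = 01110000101
→ & → 00000000101 = 5
→ >> 2 → 00000000001 = 1

1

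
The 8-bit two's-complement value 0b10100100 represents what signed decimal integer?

-92

pattern = 10100100 (MSB is 1 ⇒ negative)
Invert: 01011011, add 1 → 01011100 = 92, so the value is -92.
(Equivalently: 164 - 2^8 = 164 - 256 = -92.)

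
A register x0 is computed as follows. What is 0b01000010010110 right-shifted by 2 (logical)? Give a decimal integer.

x = 1000010010110
shift right by 2 → 0010000100101 = 1061
(equivalently, floor(4246 / 4))

1061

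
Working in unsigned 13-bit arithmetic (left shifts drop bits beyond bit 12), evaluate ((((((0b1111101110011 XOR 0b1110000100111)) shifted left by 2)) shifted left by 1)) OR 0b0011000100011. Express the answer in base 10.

0b1111101110011 = 1111101110011
0b1110000100111 = 1110000100111
→ XOR → 0001101010100 = 852
→ shifted left by 2 (mod 2^13) → 0110101010000 = 3408
→ shifted left by 1 (mod 2^13) → 1101010100000 = 6816
0b0011000100011 = 0011000100011
→ OR → 1111010100011 = 7843

7843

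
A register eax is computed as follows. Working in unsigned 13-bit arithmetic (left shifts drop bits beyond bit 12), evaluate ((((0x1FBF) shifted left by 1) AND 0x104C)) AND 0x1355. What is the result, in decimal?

4164

0x1FBF = 1111110111111
→ shifted left by 1 (mod 2^13) → 1111101111110 = 8062
0x104C = 1000001001100
→ AND → 1000001001100 = 4172
0x1355 = 1001101010101
→ AND → 1000001000100 = 4164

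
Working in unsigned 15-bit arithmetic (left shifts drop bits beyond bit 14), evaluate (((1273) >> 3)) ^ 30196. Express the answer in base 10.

30059

1273 = 000010011111001
→ >> 3 → 000000010011111 = 159
30196 = 111010111110100
→ ^ → 111010101101011 = 30059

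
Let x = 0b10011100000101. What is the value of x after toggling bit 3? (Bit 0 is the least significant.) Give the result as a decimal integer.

9997

x = 10011100000101
bit 3 is currently 0; toggle it via x ^ (1 << 3) = x ^ 8
→ 10011100001101 = 9997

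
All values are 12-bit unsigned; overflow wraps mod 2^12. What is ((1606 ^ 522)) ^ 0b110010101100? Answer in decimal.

1606 = 011001000110
522 = 001000001010
→ ^ → 010001001100 = 1100
0b110010101100 = 110010101100
→ ^ → 100011100000 = 2272

2272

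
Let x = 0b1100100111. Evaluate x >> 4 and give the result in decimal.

x = 1100100111
shift right by 4 → 0000110010 = 50
(equivalently, floor(807 / 16))

50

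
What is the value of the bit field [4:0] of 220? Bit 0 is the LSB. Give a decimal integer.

v = 11011100
Shift right by 0: 11011100
Mask low 5 bits: 11100 = 28

28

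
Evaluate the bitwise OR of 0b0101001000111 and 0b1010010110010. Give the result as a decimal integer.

7927

a = 0101001000111
b = 1010010110010
 OR → 1111011110111 = 7927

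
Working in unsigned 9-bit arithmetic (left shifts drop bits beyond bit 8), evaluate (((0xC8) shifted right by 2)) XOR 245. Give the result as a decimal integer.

199

0xC8 = 011001000
→ shifted right by 2 → 000110010 = 50
245 = 011110101
→ XOR → 011000111 = 199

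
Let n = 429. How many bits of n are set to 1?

6

429 = 110101101
Count the 1s: 1 + 1 + 1 + 1 + 1 + 1 = 6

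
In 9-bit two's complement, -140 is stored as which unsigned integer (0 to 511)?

140 in 9 bits: 010001100
Invert: 101110011
Add 1:  101110100 = 372
(Check: 2^9 - 140 = 512 - 140 = 372.)

372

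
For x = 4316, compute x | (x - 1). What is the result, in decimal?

4319

x = 1000011011100 = 4316
x - 1 = 1000011011011
OR    = 1000011011111 = 4319
(x | (x - 1) sets all bits below the lowest set bit.)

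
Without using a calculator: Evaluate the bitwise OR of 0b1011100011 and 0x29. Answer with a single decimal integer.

747

a = 1011100011
0x29 = 0000101001
 OR → 1011101011 = 747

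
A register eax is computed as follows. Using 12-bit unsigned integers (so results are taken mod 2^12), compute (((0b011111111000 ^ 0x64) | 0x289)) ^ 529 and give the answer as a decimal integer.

0b011111111000 = 011111111000
0x64 = 000001100100
→ ^ → 011110011100 = 1948
0x289 = 001010001001
→ | → 011110011101 = 1949
529 = 001000010001
→ ^ → 010110001100 = 1420

1420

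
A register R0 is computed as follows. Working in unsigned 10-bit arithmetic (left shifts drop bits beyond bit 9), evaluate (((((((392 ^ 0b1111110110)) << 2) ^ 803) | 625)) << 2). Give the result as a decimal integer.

1004

392 = 0110001000
0b1111110110 = 1111110110
→ ^ → 1001111110 = 638
→ << 2 (mod 2^10) → 0111111000 = 504
803 = 1100100011
→ ^ → 1011011011 = 731
625 = 1001110001
→ | → 1011111011 = 763
→ << 2 (mod 2^10) → 1111101100 = 1004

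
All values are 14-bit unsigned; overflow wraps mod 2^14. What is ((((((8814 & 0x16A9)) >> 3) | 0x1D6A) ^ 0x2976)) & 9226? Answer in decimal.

8814 = 10001001101110
0x16A9 = 01011010101001
→ & → 00001000101000 = 552
→ >> 3 → 00000001000101 = 69
0x1D6A = 01110101101010
→ | → 01110101101111 = 7535
0x2976 = 10100101110110
→ ^ → 11010000011001 = 13337
9226 = 10010000001010
→ & → 10010000001000 = 9224

9224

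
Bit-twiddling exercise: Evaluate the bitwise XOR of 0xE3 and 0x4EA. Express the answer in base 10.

0xE3 = 00011100011
0x4EA = 10011101010
XOR → 10000001001 = 1033

1033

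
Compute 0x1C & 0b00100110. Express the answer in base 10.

4

0x1C = 011100
b = 100110
AND → 000100 = 4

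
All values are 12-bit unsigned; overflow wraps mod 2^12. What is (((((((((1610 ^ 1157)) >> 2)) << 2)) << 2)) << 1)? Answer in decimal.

1632

1610 = 011001001010
1157 = 010010000101
→ ^ → 001011001111 = 719
→ >> 2 → 000010110011 = 179
→ << 2 (mod 2^12) → 001011001100 = 716
→ << 2 (mod 2^12) → 101100110000 = 2864
→ << 1 (mod 2^12) → 011001100000 = 1632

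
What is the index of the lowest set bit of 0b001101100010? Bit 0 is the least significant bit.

1

0b001101100010 = 1101100010
Trailing zeros: 1, so the lowest set bit is bit 1 (value 2).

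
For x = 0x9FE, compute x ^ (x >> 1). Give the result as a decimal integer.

3329

x = 100111111110 = 2558
x>>1 = 010011111111
XOR  = 110100000001 = 3329
(x ^ (x >> 1) gives the standard binary-reflected Gray code of x.)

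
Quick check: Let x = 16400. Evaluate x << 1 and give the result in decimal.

16400 = 0100000000010000
shift left by 1 → 1000000000100000 = 32800
(equivalently, 16400 × 2^1 = 16400 × 2)

32800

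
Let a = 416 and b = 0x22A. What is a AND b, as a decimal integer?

416 = 0110100000
0x22A = 1000101010
AND → 0000100000 = 32

32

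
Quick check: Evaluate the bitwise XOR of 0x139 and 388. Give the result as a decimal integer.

189

0x139 = 100111001
388 = 110000100
XOR → 010111101 = 189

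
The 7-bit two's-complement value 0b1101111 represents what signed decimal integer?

pattern = 1101111 (MSB is 1 ⇒ negative)
Invert: 0010000, add 1 → 0010001 = 17, so the value is -17.
(Equivalently: 111 - 2^7 = 111 - 128 = -17.)

-17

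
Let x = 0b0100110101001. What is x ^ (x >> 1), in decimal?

3453

x = 100110101001 = 2473
x>>1 = 010011010100
XOR  = 110101111101 = 3453
(x ^ (x >> 1) gives the standard binary-reflected Gray code of x.)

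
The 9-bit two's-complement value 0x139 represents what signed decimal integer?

-199

pattern = 100111001 (MSB is 1 ⇒ negative)
Invert: 011000110, add 1 → 011000111 = 199, so the value is -199.
(Equivalently: 313 - 2^9 = 313 - 512 = -199.)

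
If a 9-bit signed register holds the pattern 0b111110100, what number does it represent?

pattern = 111110100 (MSB is 1 ⇒ negative)
Invert: 000001011, add 1 → 000001100 = 12, so the value is -12.
(Equivalently: 500 - 2^9 = 500 - 512 = -12.)

-12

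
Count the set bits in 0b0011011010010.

n = 11011010010
Count the 1s: 1 + 1 + 1 + 1 + 1 + 1 = 6

6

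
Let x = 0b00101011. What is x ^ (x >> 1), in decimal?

x = 101011 = 43
x>>1 = 010101
XOR  = 111110 = 62
(x ^ (x >> 1) gives the standard binary-reflected Gray code of x.)

62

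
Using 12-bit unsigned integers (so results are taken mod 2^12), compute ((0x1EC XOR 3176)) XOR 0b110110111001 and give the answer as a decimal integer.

61

0x1EC = 000111101100
3176 = 110001101000
→ XOR → 110110000100 = 3460
0b110110111001 = 110110111001
→ XOR → 000000111101 = 61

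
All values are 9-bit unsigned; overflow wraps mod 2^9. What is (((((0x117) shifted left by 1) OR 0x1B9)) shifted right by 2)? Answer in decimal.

111

0x117 = 100010111
→ shifted left by 1 (mod 2^9) → 000101110 = 46
0x1B9 = 110111001
→ OR → 110111111 = 447
→ shifted right by 2 → 001101111 = 111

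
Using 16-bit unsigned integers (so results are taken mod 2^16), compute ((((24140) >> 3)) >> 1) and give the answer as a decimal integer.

24140 = 0101111001001100
→ >> 3 → 0000101111001001 = 3017
→ >> 1 → 0000010111100100 = 1508

1508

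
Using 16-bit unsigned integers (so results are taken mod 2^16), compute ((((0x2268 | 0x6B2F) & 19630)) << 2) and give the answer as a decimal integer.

0x2268 = 0010001001101000
0x6B2F = 0110101100101111
→ | → 0110101101101111 = 27503
19630 = 0100110010101110
→ & → 0100100000101110 = 18478
→ << 2 (mod 2^16) → 0010000010111000 = 8376

8376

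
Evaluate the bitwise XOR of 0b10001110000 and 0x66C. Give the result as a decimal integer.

540

a = 10001110000
0x66C = 11001101100
XOR → 01000011100 = 540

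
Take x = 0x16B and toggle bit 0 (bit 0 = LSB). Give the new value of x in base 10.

362

x = 0101101011
bit 0 is currently 1; toggle it via x ^ (1 << 0) = x ^ 1
→ 0101101010 = 362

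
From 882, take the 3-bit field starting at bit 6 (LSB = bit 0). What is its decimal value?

v = 001101110010
Shift right by 6: 001101
Mask low 3 bits: 101 = 5

5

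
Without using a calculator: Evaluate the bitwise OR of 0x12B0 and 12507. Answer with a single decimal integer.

13051

0x12B0 = 01001010110000
12507 = 11000011011011
 OR → 11001011111011 = 13051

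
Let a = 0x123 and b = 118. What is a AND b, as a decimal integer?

34

0x123 = 100100011
118 = 001110110
AND → 000100010 = 34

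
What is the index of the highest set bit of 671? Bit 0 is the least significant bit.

9

671 = 1010011111
The topmost 1 is at position 9 (since 2^9 = 512 ≤ 671 < 1024).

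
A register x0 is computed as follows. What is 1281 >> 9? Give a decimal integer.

2

1281 = 10100000001
shift right by 9 → 00000000010 = 2
(equivalently, floor(1281 / 512))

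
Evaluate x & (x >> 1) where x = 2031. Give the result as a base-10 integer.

999

x = 11111101111 = 2031
x>>1 = 01111110111
AND  = 01111100111 = 999
(x & (x >> 1) has a 1 wherever x has two consecutive 1 bits.)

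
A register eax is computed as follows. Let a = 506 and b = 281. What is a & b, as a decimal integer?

506 = 111111010
281 = 100011001
AND → 100011000 = 280

280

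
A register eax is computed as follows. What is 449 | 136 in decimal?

449 = 111000001
136 = 010001000
 OR → 111001001 = 457

457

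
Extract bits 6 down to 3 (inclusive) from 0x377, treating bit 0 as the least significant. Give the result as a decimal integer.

14

v = 1101110111
Shift right by 3: 1101110
Mask low 4 bits: 1110 = 14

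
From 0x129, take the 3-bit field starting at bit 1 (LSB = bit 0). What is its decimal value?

4

v = 00100101001
Shift right by 1: 0010010100
Mask low 3 bits: 100 = 4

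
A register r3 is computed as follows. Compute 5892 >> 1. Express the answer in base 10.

2946

5892 = 1011100000100
shift right by 1 → 0101110000010 = 2946
(equivalently, floor(5892 / 2))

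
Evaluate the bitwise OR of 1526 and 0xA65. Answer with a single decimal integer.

4087

1526 = 010111110110
0xA65 = 101001100101
 OR → 111111110111 = 4087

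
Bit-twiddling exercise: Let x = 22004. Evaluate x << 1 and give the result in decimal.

22004 = 0101010111110100
shift left by 1 → 1010101111101000 = 44008
(equivalently, 22004 × 2^1 = 22004 × 2)

44008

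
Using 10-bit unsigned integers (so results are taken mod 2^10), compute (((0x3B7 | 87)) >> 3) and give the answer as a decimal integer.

0x3B7 = 1110110111
87 = 0001010111
→ | → 1111110111 = 1015
→ >> 3 → 0001111110 = 126

126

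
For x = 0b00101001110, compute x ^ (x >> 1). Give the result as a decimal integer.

x = 101001110 = 334
x>>1 = 010100111
XOR  = 111101001 = 489
(x ^ (x >> 1) gives the standard binary-reflected Gray code of x.)

489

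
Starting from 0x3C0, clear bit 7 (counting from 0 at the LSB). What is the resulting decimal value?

832

x = 1111000000
bit 7 is currently 1; clear it via x & ~(1 << 7) = x & ~128
→ 1101000000 = 832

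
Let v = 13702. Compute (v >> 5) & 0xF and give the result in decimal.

v = 11010110000110
Shift right by 5: 110101100
Mask low 4 bits: 1100 = 12

12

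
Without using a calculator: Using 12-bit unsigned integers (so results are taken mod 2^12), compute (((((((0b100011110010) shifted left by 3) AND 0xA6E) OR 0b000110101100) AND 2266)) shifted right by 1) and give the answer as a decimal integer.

68

0b100011110010 = 100011110010
→ shifted left by 3 (mod 2^12) → 011110010000 = 1936
0xA6E = 101001101110
→ AND → 001000000000 = 512
0b000110101100 = 000110101100
→ OR → 001110101100 = 940
2266 = 100011011010
→ AND → 000010001000 = 136
→ shifted right by 1 → 000001000100 = 68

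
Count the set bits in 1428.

5

1428 = 10110010100
Count the 1s: 1 + 1 + 1 + 1 + 1 = 5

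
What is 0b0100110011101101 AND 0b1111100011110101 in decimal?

a = 0100110011101101
b = 1111100011110101
AND → 0100100011100101 = 18661

18661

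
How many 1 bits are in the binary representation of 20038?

7

20038 = 100111001000110
Count the 1s: 1 + 1 + 1 + 1 + 1 + 1 + 1 = 7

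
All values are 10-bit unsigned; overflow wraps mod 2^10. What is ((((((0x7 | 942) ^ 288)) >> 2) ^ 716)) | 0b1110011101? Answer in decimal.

0x7 = 0000000111
942 = 1110101110
→ | → 1110101111 = 943
288 = 0100100000
→ ^ → 1010001111 = 655
→ >> 2 → 0010100011 = 163
716 = 1011001100
→ ^ → 1001101111 = 623
0b1110011101 = 1110011101
→ | → 1111111111 = 1023

1023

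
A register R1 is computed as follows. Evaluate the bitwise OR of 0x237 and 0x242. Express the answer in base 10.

0x237 = 1000110111
0x242 = 1001000010
 OR → 1001110111 = 631

631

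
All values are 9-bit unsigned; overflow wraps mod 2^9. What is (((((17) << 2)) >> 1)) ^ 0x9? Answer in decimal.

43

17 = 000010001
→ << 2 (mod 2^9) → 001000100 = 68
→ >> 1 → 000100010 = 34
0x9 = 000001001
→ ^ → 000101011 = 43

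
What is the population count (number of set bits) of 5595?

5595 = 1010111011011
Count the 1s: 1 + 1 + 1 + 1 + 1 + 1 + 1 + 1 + 1 = 9

9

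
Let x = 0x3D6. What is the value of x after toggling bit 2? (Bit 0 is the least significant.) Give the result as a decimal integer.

x = 01111010110
bit 2 is currently 1; toggle it via x ^ (1 << 2) = x ^ 4
→ 01111010010 = 978

978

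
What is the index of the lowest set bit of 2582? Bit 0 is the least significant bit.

1

2582 = 101000010110
Trailing zeros: 1, so the lowest set bit is bit 1 (value 2).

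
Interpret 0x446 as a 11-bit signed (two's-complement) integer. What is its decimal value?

-954

pattern = 10001000110 (MSB is 1 ⇒ negative)
Invert: 01110111001, add 1 → 01110111010 = 954, so the value is -954.
(Equivalently: 1094 - 2^11 = 1094 - 2048 = -954.)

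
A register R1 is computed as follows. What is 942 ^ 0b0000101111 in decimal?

942 = 1110101110
b = 0000101111
XOR → 1110000001 = 897

897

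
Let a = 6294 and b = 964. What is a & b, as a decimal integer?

6294 = 1100010010110
964 = 0001111000100
AND → 0000010000100 = 132

132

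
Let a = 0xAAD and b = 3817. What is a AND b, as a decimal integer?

2729

0xAAD = 101010101101
3817 = 111011101001
AND → 101010101001 = 2729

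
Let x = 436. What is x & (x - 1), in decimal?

432

x = 110110100 = 436
x - 1 = 110110011
AND   = 110110000 = 432
(x & (x - 1) clears the lowest set bit of x.)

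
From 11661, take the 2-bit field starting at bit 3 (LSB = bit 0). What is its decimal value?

1

v = 10110110001101
Shift right by 3: 10110110001
Mask low 2 bits: 01 = 1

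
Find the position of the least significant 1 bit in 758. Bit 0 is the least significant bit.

758 = 1011110110
Trailing zeros: 1, so the lowest set bit is bit 1 (value 2).

1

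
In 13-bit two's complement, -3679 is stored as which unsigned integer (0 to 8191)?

4513

3679 in 13 bits: 0111001011111
Invert: 1000110100000
Add 1:  1000110100001 = 4513
(Check: 2^13 - 3679 = 8192 - 3679 = 4513.)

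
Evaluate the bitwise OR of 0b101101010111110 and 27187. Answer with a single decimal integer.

31423

a = 101101010111110
27187 = 110101000110011
 OR → 111101010111111 = 31423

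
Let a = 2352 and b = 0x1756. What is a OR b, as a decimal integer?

2352 = 0100100110000
0x1756 = 1011101010110
 OR → 1111101110110 = 8054

8054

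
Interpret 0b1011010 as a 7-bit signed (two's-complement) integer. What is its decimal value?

-38

pattern = 1011010 (MSB is 1 ⇒ negative)
Invert: 0100101, add 1 → 0100110 = 38, so the value is -38.
(Equivalently: 90 - 2^7 = 90 - 128 = -38.)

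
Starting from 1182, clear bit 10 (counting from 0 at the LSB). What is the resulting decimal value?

158

x = 10010011110
bit 10 is currently 1; clear it via x & ~(1 << 10) = x & ~1024
→ 00010011110 = 158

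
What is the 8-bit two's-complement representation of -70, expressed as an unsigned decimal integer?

70 in 8 bits: 01000110
Invert: 10111001
Add 1:  10111010 = 186
(Check: 2^8 - 70 = 256 - 70 = 186.)

186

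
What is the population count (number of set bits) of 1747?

1747 = 11011010011
Count the 1s: 1 + 1 + 1 + 1 + 1 + 1 + 1 = 7

7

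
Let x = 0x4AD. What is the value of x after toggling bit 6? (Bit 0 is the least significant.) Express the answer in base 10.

1261

x = 10010101101
bit 6 is currently 0; toggle it via x ^ (1 << 6) = x ^ 64
→ 10011101101 = 1261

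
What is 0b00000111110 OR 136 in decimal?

a = 00111110
136 = 10001000
 OR → 10111110 = 190

190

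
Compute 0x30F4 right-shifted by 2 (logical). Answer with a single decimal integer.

3133

0x30F4 = 11000011110100
shift right by 2 → 00110000111101 = 3133
(equivalently, floor(12532 / 4))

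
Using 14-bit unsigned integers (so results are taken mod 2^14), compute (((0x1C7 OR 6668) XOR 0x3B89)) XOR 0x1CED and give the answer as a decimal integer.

15531

0x1C7 = 00000111000111
6668 = 01101000001100
→ OR → 01101111001111 = 7119
0x3B89 = 11101110001001
→ XOR → 10000001000110 = 8262
0x1CED = 01110011101101
→ XOR → 11110010101011 = 15531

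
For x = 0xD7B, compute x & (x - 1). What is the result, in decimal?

3450

x = 110101111011 = 3451
x - 1 = 110101111010
AND   = 110101111010 = 3450
(x & (x - 1) clears the lowest set bit of x.)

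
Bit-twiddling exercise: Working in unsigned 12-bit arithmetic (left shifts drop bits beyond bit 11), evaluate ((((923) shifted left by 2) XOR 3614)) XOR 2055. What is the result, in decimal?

923 = 001110011011
→ shifted left by 2 (mod 2^12) → 111001101100 = 3692
3614 = 111000011110
→ XOR → 000001110010 = 114
2055 = 100000000111
→ XOR → 100001110101 = 2165

2165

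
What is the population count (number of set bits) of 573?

573 = 1000111101
Count the 1s: 1 + 1 + 1 + 1 + 1 + 1 = 6

6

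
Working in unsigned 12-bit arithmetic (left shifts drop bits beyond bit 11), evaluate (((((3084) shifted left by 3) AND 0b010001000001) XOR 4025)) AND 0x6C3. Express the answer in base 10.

3084 = 110000001100
→ shifted left by 3 (mod 2^12) → 000001100000 = 96
0b010001000001 = 010001000001
→ AND → 000001000000 = 64
4025 = 111110111001
→ XOR → 111111111001 = 4089
0x6C3 = 011011000011
→ AND → 011011000001 = 1729

1729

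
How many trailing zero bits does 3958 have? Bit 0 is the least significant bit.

1

3958 = 111101110110
Trailing zeros: 1, so the lowest set bit is bit 1 (value 2).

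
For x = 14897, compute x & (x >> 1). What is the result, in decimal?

x = 11101000110001 = 14897
x>>1 = 01110100011000
AND  = 01100000010000 = 6160
(x & (x >> 1) has a 1 wherever x has two consecutive 1 bits.)

6160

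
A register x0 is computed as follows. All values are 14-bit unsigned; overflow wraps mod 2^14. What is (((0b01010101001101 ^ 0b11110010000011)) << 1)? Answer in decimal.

5020

0b01010101001101 = 01010101001101
0b11110010000011 = 11110010000011
→ ^ → 10100111001110 = 10702
→ << 1 (mod 2^14) → 01001110011100 = 5020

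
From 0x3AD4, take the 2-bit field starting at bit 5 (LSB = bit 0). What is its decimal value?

v = 11101011010100
Shift right by 5: 111010110
Mask low 2 bits: 10 = 2

2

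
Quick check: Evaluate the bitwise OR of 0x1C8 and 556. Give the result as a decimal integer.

1004

0x1C8 = 0111001000
556 = 1000101100
 OR → 1111101100 = 1004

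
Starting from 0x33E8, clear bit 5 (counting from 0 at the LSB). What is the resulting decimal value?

13256

x = 0011001111101000
bit 5 is currently 1; clear it via x & ~(1 << 5) = x & ~32
→ 0011001111001000 = 13256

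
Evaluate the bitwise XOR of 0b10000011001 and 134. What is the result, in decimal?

a = 10000011001
134 = 00010000110
XOR → 10010011111 = 1183

1183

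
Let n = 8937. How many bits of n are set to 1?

8937 = 10001011101001
Count the 1s: 1 + 1 + 1 + 1 + 1 + 1 + 1 = 7

7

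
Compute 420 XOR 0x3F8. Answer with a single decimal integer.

604

420 = 0110100100
0x3F8 = 1111111000
XOR → 1001011100 = 604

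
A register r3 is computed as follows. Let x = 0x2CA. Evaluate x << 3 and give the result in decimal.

0x2CA = 0001011001010
shift left by 3 → 1011001010000 = 5712
(equivalently, 714 × 2^3 = 714 × 8)

5712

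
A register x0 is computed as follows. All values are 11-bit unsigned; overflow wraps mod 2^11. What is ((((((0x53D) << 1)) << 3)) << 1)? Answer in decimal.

1952

0x53D = 10100111101
→ << 1 (mod 2^11) → 01001111010 = 634
→ << 3 (mod 2^11) → 01111010000 = 976
→ << 1 (mod 2^11) → 11110100000 = 1952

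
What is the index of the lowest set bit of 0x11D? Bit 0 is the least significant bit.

0

0x11D = 100011101
Trailing zeros: 0, so the lowest set bit is bit 0 (value 1).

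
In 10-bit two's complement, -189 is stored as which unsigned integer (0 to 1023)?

835

189 in 10 bits: 0010111101
Invert: 1101000010
Add 1:  1101000011 = 835
(Check: 2^10 - 189 = 1024 - 189 = 835.)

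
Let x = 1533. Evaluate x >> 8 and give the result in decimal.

5

1533 = 10111111101
shift right by 8 → 00000000101 = 5
(equivalently, floor(1533 / 256))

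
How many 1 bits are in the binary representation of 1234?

5

1234 = 10011010010
Count the 1s: 1 + 1 + 1 + 1 + 1 = 5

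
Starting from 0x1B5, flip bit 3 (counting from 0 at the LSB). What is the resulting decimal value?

445

x = 0110110101
bit 3 is currently 0; toggle it via x ^ (1 << 3) = x ^ 8
→ 0110111101 = 445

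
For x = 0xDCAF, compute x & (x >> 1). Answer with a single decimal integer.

19463

x = 1101110010101111 = 56495
x>>1 = 0110111001010111
AND  = 0100110000000111 = 19463
(x & (x >> 1) has a 1 wherever x has two consecutive 1 bits.)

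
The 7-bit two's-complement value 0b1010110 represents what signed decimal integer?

-42

pattern = 1010110 (MSB is 1 ⇒ negative)
Invert: 0101001, add 1 → 0101010 = 42, so the value is -42.
(Equivalently: 86 - 2^7 = 86 - 128 = -42.)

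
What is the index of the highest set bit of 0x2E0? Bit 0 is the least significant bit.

0x2E0 = 1011100000
The topmost 1 is at position 9 (since 2^9 = 512 ≤ 736 < 1024).

9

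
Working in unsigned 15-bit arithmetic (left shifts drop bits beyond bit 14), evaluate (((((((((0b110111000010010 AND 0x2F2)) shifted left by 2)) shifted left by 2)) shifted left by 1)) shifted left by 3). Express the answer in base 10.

4608

0b110111000010010 = 110111000010010
0x2F2 = 000001011110010
→ AND → 000001000010010 = 530
→ shifted left by 2 (mod 2^15) → 000100001001000 = 2120
→ shifted left by 2 (mod 2^15) → 010000100100000 = 8480
→ shifted left by 1 (mod 2^15) → 100001001000000 = 16960
→ shifted left by 3 (mod 2^15) → 001001000000000 = 4608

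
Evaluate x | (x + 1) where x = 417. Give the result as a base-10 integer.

419

x = 110100001 = 417
x + 1 = 110100010
OR    = 110100011 = 419
(x | (x + 1) sets the lowest cleared bit.)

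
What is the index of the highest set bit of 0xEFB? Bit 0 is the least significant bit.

0xEFB = 111011111011
The topmost 1 is at position 11 (since 2^11 = 2048 ≤ 3835 < 4096).

11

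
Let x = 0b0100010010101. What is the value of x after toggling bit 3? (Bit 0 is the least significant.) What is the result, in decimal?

2205

x = 0100010010101
bit 3 is currently 0; toggle it via x ^ (1 << 3) = x ^ 8
→ 0100010011101 = 2205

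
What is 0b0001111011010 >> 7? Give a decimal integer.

x = 1111011010
shift right by 7 → 0000000111 = 7
(equivalently, floor(986 / 128))

7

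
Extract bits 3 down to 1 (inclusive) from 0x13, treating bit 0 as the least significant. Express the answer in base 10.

1

v = 00010011
Shift right by 1: 0001001
Mask low 3 bits: 001 = 1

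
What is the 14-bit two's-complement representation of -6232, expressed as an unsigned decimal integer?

6232 in 14 bits: 01100001011000
Invert: 10011110100111
Add 1:  10011110101000 = 10152
(Check: 2^14 - 6232 = 16384 - 6232 = 10152.)

10152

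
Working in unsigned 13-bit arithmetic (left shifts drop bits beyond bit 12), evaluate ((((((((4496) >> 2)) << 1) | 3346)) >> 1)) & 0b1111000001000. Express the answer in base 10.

4496 = 1000110010000
→ >> 2 → 0010001100100 = 1124
→ << 1 (mod 2^13) → 0100011001000 = 2248
3346 = 0110100010010
→ | → 0110111011010 = 3546
→ >> 1 → 0011011101101 = 1773
0b1111000001000 = 1111000001000
→ & → 0011000001000 = 1544

1544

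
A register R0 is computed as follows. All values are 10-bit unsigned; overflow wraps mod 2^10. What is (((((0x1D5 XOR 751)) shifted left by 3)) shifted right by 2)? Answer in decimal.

0x1D5 = 0111010101
751 = 1011101111
→ XOR → 1100111010 = 826
→ shifted left by 3 (mod 2^10) → 0111010000 = 464
→ shifted right by 2 → 0001110100 = 116

116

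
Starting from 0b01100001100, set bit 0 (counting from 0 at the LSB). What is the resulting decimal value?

781

x = 01100001100
bit 0 is currently 0; set it via x | (1 << 0) = x | 1
→ 01100001101 = 781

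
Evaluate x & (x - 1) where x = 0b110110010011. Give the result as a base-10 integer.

x = 110110010011 = 3475
x - 1 = 110110010010
AND   = 110110010010 = 3474
(x & (x - 1) clears the lowest set bit of x.)

3474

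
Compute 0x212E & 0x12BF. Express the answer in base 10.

46

0x212E = 10000100101110
0x12BF = 01001010111111
AND → 00000000101110 = 46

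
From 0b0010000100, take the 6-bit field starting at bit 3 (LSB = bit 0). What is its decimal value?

16

v = 0010000100
Shift right by 3: 0010000
Mask low 6 bits: 010000 = 16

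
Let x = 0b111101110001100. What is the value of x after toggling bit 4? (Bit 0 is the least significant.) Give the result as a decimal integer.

31644

x = 111101110001100
bit 4 is currently 0; toggle it via x ^ (1 << 4) = x ^ 16
→ 111101110011100 = 31644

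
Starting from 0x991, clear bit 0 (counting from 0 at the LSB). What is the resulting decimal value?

x = 0100110010001
bit 0 is currently 1; clear it via x & ~(1 << 0) = x & ~1
→ 0100110010000 = 2448

2448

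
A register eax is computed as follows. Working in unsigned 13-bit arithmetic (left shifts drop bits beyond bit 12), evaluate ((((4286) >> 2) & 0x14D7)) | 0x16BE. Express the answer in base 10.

4286 = 1000010111110
→ >> 2 → 0010000101111 = 1071
0x14D7 = 1010011010111
→ & → 0010000000111 = 1031
0x16BE = 1011010111110
→ | → 1011010111111 = 5823

5823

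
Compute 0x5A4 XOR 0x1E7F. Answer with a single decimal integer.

7131

0x5A4 = 0010110100100
0x1E7F = 1111001111111
XOR → 1101111011011 = 7131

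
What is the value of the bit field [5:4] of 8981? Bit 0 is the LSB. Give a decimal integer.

1

v = 10001100010101
Shift right by 4: 1000110001
Mask low 2 bits: 01 = 1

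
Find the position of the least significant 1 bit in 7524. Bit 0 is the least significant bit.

2

7524 = 1110101100100
Trailing zeros: 2, so the lowest set bit is bit 2 (value 4).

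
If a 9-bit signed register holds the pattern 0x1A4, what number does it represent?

-92

pattern = 110100100 (MSB is 1 ⇒ negative)
Invert: 001011011, add 1 → 001011100 = 92, so the value is -92.
(Equivalently: 420 - 2^9 = 420 - 512 = -92.)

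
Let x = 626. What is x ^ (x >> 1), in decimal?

x = 1001110010 = 626
x>>1 = 0100111001
XOR  = 1101001011 = 843
(x ^ (x >> 1) gives the standard binary-reflected Gray code of x.)

843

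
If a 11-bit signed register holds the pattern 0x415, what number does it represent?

-1003

pattern = 10000010101 (MSB is 1 ⇒ negative)
Invert: 01111101010, add 1 → 01111101011 = 1003, so the value is -1003.
(Equivalently: 1045 - 2^11 = 1045 - 2048 = -1003.)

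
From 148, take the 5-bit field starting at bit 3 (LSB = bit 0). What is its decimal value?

18

v = 00010010100
Shift right by 3: 00010010
Mask low 5 bits: 10010 = 18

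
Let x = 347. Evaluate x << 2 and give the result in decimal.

1388

347 = 00101011011
shift left by 2 → 10101101100 = 1388
(equivalently, 347 × 2^2 = 347 × 4)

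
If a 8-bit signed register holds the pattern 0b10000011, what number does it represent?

pattern = 10000011 (MSB is 1 ⇒ negative)
Invert: 01111100, add 1 → 01111101 = 125, so the value is -125.
(Equivalently: 131 - 2^8 = 131 - 256 = -125.)

-125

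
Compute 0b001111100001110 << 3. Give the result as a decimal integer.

x = 0001111100001110
shift left by 3 → 1111100001110000 = 63600
(equivalently, 7950 × 2^3 = 7950 × 8)

63600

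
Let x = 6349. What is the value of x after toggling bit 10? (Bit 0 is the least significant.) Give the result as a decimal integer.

x = 001100011001101
bit 10 is currently 0; toggle it via x ^ (1 << 10) = x ^ 1024
→ 001110011001101 = 7373

7373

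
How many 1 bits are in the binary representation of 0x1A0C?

5

0x1A0C = 1101000001100
Count the 1s: 1 + 1 + 1 + 1 + 1 = 5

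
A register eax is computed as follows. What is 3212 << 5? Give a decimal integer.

102784

3212 = 00000110010001100
shift left by 5 → 11001000110000000 = 102784
(equivalently, 3212 × 2^5 = 3212 × 32)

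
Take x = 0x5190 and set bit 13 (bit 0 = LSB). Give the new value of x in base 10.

29072

x = 101000110010000
bit 13 is currently 0; set it via x | (1 << 13) = x | 8192
→ 111000110010000 = 29072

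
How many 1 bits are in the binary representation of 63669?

10

63669 = 1111100010110101
Count the 1s: 1 + 1 + 1 + 1 + 1 + 1 + 1 + 1 + 1 + 1 = 10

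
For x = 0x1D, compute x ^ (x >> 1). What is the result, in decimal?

19

x = 11101 = 29
x>>1 = 01110
XOR  = 10011 = 19
(x ^ (x >> 1) gives the standard binary-reflected Gray code of x.)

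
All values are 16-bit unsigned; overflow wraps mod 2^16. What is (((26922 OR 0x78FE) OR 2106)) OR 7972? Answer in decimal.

26922 = 0110100100101010
0x78FE = 0111100011111110
→ OR → 0111100111111110 = 31230
2106 = 0000100000111010
→ OR → 0111100111111110 = 31230
7972 = 0001111100100100
→ OR → 0111111111111110 = 32766

32766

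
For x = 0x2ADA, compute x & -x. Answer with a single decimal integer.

2

x = 10101011011010 = 10970
-x (two's complement) = …01010100100110
AND   = 00000000000010 = 2
(x & -x isolates the lowest set bit of x.)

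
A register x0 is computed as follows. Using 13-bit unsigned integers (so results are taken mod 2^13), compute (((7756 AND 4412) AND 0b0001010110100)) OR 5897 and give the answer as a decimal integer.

7756 = 1111001001100
4412 = 1000100111100
→ AND → 1000000001100 = 4108
0b0001010110100 = 0001010110100
→ AND → 0000000000100 = 4
5897 = 1011100001001
→ OR → 1011100001101 = 5901

5901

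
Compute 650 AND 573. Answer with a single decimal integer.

650 = 1010001010
573 = 1000111101
AND → 1000001000 = 520

520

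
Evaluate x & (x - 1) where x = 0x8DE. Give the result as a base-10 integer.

2268

x = 100011011110 = 2270
x - 1 = 100011011101
AND   = 100011011100 = 2268
(x & (x - 1) clears the lowest set bit of x.)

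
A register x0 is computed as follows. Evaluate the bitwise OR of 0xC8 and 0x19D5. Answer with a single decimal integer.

6621

0xC8 = 0000011001000
0x19D5 = 1100111010101
 OR → 1100111011101 = 6621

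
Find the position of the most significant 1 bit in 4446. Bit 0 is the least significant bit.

4446 = 1000101011110
The topmost 1 is at position 12 (since 2^12 = 4096 ≤ 4446 < 8192).

12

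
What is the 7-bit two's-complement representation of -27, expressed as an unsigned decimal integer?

101

27 in 7 bits: 0011011
Invert: 1100100
Add 1:  1100101 = 101
(Check: 2^7 - 27 = 128 - 27 = 101.)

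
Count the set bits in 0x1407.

5

0x1407 = 1010000000111
Count the 1s: 1 + 1 + 1 + 1 + 1 = 5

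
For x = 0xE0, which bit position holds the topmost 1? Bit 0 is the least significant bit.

7

0xE0 = 11100000
The topmost 1 is at position 7 (since 2^7 = 128 ≤ 224 < 256).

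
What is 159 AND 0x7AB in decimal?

139

159 = 00010011111
0x7AB = 11110101011
AND → 00010001011 = 139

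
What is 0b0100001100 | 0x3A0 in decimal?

a = 0100001100
0x3A0 = 1110100000
 OR → 1110101100 = 940

940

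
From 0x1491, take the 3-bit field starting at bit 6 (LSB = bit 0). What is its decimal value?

2

v = 1010010010001
Shift right by 6: 1010010
Mask low 3 bits: 010 = 2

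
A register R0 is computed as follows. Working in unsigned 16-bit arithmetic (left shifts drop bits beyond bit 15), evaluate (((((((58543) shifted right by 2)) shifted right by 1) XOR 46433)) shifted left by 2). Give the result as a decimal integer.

58543 = 1110010010101111
→ shifted right by 2 → 0011100100101011 = 14635
→ shifted right by 1 → 0001110010010101 = 7317
46433 = 1011010101100001
→ XOR → 1010100111110100 = 43508
→ shifted left by 2 (mod 2^16) → 1010011111010000 = 42960

42960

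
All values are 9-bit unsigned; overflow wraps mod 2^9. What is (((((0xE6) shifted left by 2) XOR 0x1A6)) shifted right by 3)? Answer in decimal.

7

0xE6 = 011100110
→ shifted left by 2 (mod 2^9) → 110011000 = 408
0x1A6 = 110100110
→ XOR → 000111110 = 62
→ shifted right by 3 → 000000111 = 7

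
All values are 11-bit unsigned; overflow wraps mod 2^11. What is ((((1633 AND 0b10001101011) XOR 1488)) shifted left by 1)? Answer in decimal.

1633 = 11001100001
0b10001101011 = 10001101011
→ AND → 10001100001 = 1121
1488 = 10111010000
→ XOR → 00110110001 = 433
→ shifted left by 1 (mod 2^11) → 01101100010 = 866

866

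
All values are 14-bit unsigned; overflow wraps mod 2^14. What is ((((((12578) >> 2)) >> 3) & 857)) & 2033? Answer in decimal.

257

12578 = 11000100100010
→ >> 2 → 00110001001000 = 3144
→ >> 3 → 00000110001001 = 393
857 = 00001101011001
→ & → 00000100001001 = 265
2033 = 00011111110001
→ & → 00000100000001 = 257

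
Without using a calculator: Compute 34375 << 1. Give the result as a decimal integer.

34375 = 01000011001000111
shift left by 1 → 10000110010001110 = 68750
(equivalently, 34375 × 2^1 = 34375 × 2)

68750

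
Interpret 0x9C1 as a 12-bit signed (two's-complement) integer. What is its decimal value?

pattern = 100111000001 (MSB is 1 ⇒ negative)
Invert: 011000111110, add 1 → 011000111111 = 1599, so the value is -1599.
(Equivalently: 2497 - 2^12 = 2497 - 4096 = -1599.)

-1599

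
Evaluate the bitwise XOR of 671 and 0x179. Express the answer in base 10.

671 = 1010011111
0x179 = 0101111001
XOR → 1111100110 = 998

998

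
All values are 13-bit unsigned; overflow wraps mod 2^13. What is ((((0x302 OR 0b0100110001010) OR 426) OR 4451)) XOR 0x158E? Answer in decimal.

3685

0x302 = 0001100000010
0b0100110001010 = 0100110001010
→ OR → 0101110001010 = 2954
426 = 0000110101010
→ OR → 0101110101010 = 2986
4451 = 1000101100011
→ OR → 1101111101011 = 7147
0x158E = 1010110001110
→ XOR → 0111001100101 = 3685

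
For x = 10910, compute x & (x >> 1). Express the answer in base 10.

14

x = 10101010011110 = 10910
x>>1 = 01010101001111
AND  = 00000000001110 = 14
(x & (x >> 1) has a 1 wherever x has two consecutive 1 bits.)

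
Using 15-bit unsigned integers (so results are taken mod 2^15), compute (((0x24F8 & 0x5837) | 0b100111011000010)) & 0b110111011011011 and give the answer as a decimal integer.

20178

0x24F8 = 010010011111000
0x5837 = 101100000110111
→ & → 000000000110000 = 48
0b100111011000010 = 100111011000010
→ | → 100111011110010 = 20210
0b110111011011011 = 110111011011011
→ & → 100111011010010 = 20178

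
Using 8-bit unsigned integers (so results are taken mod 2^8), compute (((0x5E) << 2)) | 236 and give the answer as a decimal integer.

252

0x5E = 01011110
→ << 2 (mod 2^8) → 01111000 = 120
236 = 11101100
→ | → 11111100 = 252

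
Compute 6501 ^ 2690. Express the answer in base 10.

5095

6501 = 1100101100101
2690 = 0101010000010
XOR → 1001111100111 = 5095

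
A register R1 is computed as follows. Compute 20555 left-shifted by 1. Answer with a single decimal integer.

20555 = 0101000001001011
shift left by 1 → 1010000010010110 = 41110
(equivalently, 20555 × 2^1 = 20555 × 2)

41110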